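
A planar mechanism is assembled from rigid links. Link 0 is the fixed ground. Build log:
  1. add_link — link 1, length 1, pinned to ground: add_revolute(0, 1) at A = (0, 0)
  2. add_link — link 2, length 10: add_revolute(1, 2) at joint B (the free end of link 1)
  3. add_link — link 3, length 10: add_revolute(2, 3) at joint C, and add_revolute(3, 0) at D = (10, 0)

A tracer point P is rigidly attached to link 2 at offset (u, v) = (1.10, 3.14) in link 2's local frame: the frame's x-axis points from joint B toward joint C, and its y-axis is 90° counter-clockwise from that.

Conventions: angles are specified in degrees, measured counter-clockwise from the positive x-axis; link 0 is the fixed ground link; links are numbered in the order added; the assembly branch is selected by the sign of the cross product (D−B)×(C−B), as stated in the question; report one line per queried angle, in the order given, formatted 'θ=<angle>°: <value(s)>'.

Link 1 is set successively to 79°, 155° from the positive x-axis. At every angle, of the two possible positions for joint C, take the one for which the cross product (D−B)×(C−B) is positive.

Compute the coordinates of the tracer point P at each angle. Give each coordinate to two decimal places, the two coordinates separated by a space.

A=(0,0), D=(10.00,0)
θ=79°: B = A + 1.00·(cos79°, sin79°) = (0.1908, 0.9816)
θ=79°: |BD| = 9.8582
θ=79°: circle(B,10.00) ∩ circle(D,10.00): a=4.9291, h=8.7008
θ=79°:   candidates: C₊=(5.9618,9.1484) cross=85.774; C₋=(4.2290,-8.1668) cross=-85.774
θ=79°:   branch + wants cross > 0 → take C=(5.9618,9.1484) (cross=85.774)
θ=79°: ex = (C−B)/|BC| = (0.5771,0.8167); ey = (-0.8167,0.5771)
θ=79°: P = B + 1.10·ex + 3.14·ey = (-1.7387,3.6921)
θ=155°: B = A + 1.00·(cos155°, sin155°) = (-0.9063, 0.4226)
θ=155°: |BD| = 10.9145
θ=155°: circle(B,10.00) ∩ circle(D,10.00): a=5.4572, h=8.3796
θ=155°:   candidates: C₊=(4.8713,8.5847) cross=91.460; C₋=(4.2224,-8.1621) cross=-91.460
θ=155°:   branch + wants cross > 0 → take C=(4.8713,8.5847) (cross=91.460)
θ=155°: ex = (C−B)/|BC| = (0.5778,0.8162); ey = (-0.8162,0.5778)
θ=155°: P = B + 1.10·ex + 3.14·ey = (-2.8337,3.1346)

θ=79°: -1.74 3.69
θ=155°: -2.83 3.13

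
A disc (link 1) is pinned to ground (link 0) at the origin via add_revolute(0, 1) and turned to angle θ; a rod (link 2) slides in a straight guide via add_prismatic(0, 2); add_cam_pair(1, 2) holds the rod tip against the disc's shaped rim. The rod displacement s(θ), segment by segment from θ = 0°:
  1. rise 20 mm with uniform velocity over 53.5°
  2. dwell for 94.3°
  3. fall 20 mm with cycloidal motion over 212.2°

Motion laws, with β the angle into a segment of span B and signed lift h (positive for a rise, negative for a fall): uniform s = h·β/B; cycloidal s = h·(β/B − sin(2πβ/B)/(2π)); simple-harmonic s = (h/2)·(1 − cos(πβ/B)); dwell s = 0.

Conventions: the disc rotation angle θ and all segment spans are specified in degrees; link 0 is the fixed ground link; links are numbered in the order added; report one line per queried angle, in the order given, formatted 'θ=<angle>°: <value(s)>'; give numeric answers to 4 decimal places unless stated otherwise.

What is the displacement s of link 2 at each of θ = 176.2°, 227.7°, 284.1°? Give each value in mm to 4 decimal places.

segment 1 (0° to 53.5°, uniform, h = 20) is passed completely: s = 0.0000 + (20) = 20.0000
segment 2 (53.5° to 147.8°, dwell): s unchanged at 20.0000
θ = 176.2° falls in segment 3 (147.8° to 360°, cycloidal, h = -20): β = 176.2 − 147.8 = 28.4°, B = 212.2°; Δs = -20·(0.1338 − sin(2π·0.1338)/(2π)) = -0.3045; s = 20.0000 − 0.3045 = 19.6955
θ = 227.7° falls in segment 3 (147.8° to 360°, cycloidal, h = -20): β = 227.7 − 147.8 = 79.9°, B = 212.2°; Δs = -20·(0.3765 − sin(2π·0.3765)/(2π)) = -5.3016; s = 20.0000 − 5.3016 = 14.6984
θ = 284.1° falls in segment 3 (147.8° to 360°, cycloidal, h = -20): β = 284.1 − 147.8 = 136.3°, B = 212.2°; Δs = -20·(0.6423 − sin(2π·0.6423)/(2π)) = -15.3283; s = 20.0000 − 15.3283 = 4.6717

θ=176.2°: 19.6955
θ=227.7°: 14.6984
θ=284.1°: 4.6717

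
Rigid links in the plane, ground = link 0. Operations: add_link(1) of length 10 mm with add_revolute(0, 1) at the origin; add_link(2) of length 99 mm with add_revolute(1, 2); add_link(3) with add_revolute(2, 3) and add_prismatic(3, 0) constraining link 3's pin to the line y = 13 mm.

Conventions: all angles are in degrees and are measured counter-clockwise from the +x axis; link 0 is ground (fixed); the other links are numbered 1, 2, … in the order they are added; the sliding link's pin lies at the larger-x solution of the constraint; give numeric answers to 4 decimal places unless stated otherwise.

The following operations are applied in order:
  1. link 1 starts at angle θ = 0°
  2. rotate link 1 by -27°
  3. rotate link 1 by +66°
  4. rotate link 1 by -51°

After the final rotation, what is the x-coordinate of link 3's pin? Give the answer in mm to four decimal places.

geometry: r = 10 mm, L = 99 mm, e = 13 mm; θ starts at 0°
rotate link 1 by -27°: θ ← 0° -27° = -27°
rotate link 1 by +66°: θ ← -27° +66° = 39°
rotate link 1 by -51°: θ ← 39° -51° = -12°
crank pin P = (r cos θ, r sin θ) = (9.781476, -2.079117)
h = r sin θ − e = -2.079117 − 13 = -15.079117
x = r cos θ + √(L² − h²) = 9.781476 + 97.844878 = 107.626354

107.6264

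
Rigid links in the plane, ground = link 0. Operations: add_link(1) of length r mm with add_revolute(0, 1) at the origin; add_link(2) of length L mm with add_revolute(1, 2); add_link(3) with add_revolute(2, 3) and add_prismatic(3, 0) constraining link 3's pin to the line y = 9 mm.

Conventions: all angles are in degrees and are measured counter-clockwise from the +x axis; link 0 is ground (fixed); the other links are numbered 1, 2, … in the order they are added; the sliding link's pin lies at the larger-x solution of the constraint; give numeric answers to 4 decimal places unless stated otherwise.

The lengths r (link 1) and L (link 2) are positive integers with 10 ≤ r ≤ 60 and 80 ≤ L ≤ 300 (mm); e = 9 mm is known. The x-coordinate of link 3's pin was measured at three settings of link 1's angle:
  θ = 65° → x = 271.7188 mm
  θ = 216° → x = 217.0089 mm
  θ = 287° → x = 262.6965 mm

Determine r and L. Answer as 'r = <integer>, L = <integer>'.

constraint per measurement: (x − r cos θ)² + (r sin θ − e)² = L²
subtracting the θ₁ and θ₂ equations cancels the r² and L² terms:
r = (x₁² − x₂²) / (2[(x₁cos θ₁ + e sin θ₁) − (x₂cos θ₂ + e sin θ₂)]) = 43.9999 → r = 44
L² = (x₁ − r cos θ₁)² + (r sin θ₁ − e)² = 65024.9777 → L = 255.0000 → L = 255
check at θ₃=287°: x = 262.6965 (printed 262.6965) ✓

r = 44, L = 255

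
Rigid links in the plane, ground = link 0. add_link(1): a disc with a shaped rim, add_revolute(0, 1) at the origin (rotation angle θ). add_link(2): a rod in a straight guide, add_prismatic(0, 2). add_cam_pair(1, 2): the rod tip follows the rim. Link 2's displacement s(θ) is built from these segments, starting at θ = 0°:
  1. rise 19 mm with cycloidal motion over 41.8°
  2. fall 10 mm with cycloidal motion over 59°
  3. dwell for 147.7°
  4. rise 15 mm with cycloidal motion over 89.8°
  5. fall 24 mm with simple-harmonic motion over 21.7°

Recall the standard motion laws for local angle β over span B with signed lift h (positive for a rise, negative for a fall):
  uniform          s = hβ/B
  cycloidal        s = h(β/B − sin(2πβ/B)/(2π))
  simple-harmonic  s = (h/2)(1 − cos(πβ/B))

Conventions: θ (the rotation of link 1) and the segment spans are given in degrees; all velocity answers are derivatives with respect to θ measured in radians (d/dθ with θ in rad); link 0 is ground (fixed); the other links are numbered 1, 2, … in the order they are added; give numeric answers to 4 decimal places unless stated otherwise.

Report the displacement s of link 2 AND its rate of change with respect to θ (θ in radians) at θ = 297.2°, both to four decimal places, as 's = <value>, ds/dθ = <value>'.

segment 1 (0° to 41.8°, cycloidal, h = 19) is passed completely: s = 0.0000 + (19) = 19.0000
segment 2 (41.8° to 100.8°, cycloidal, h = -10) is passed completely: s = 19.0000 + (-10) = 9.0000
segment 3 (100.8° to 248.5°, dwell): s unchanged at 9.0000
θ = 297.2° falls in segment 4 (248.5° to 338.3°, cycloidal, h = 15): β = 297.2 − 248.5 = 48.7°, B = 89.8°; Δs = 15·(0.5423 − sin(2π·0.5423)/(2π)) = 8.7620; s = 9.0000 + 8.7620 = 17.7620
velocity in seg [248.5°–338.3°] (cycloidal), θ in radians: β = 48.7° = 0.8500 rad, B = 89.8° = 1.5673 rad; ds/dθ = (h/B)(1 − cos(2πβ/B)) = (15/1.5673)(1 − cos(2π·0.5423)) = 18.804833 mm/rad

s = 17.7620, ds/dθ = 18.8048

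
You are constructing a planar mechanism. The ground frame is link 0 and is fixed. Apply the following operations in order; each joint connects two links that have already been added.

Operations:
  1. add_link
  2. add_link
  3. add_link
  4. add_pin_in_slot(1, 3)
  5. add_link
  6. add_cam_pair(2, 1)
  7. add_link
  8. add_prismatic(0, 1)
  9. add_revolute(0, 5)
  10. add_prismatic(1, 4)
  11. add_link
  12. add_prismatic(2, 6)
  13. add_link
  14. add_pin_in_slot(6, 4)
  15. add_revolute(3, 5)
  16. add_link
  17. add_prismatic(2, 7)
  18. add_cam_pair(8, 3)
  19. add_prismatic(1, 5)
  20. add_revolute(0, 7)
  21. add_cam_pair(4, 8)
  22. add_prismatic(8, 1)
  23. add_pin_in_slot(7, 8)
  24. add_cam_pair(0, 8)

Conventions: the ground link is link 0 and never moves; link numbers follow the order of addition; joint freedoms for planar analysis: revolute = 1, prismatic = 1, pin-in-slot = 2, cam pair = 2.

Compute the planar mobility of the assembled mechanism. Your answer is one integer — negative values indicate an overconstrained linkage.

(L,J1,J2)=(1,0,0); link0 fixed
link1: (2,0,0)
link2: (3,0,0)
link3: (4,0,0)
PS 1-3 [J2]: (4,0,1)
link4: (5,0,1)
C 2-1 [J2]: (5,0,2)
link5: (6,0,2)
P 0-1 [J1]: (6,1,2)
R 0-5 [J1]: (6,2,2)
P 1-4 [J1]: (6,3,2)
link6: (7,3,2)
P 2-6 [J1]: (7,4,2)
link7: (8,4,2)
PS 6-4 [J2]: (8,4,3)
R 3-5 [J1]: (8,5,3)
link8: (9,5,3)
P 2-7 [J1]: (9,6,3)
C 8-3 [J2]: (9,6,4)
P 1-5 [J1]: (9,7,4)
R 0-7 [J1]: (9,8,4)
C 4-8 [J2]: (9,8,5)
P 8-1 [J1]: (9,9,5)
PS 7-8 [J2]: (9,9,6)
C 0-8 [J2]: (9,9,7)
Grübler: 3·8 − 2·9 − 7 = -1

M = -1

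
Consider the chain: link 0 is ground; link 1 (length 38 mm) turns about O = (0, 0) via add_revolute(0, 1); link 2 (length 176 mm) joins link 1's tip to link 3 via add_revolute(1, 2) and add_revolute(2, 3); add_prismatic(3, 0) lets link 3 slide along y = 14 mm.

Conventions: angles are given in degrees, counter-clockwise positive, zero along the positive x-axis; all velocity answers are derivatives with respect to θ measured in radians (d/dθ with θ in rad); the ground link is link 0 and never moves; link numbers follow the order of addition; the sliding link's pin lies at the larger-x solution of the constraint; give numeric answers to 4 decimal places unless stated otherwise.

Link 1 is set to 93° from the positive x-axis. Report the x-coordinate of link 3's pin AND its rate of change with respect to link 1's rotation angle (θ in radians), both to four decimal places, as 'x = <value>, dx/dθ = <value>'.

geometry: r = 38 mm, L = 176 mm, e = 14 mm
crank pin P = (r cos θ, r sin θ) = (-1.988766, 37.947922)
h = r sin θ − e = 37.947922 − 14 = 23.947922
x = r cos θ + √(L² − h²) = -1.988766 + 174.363118 = 172.374352
dx/dθ = −r sin θ − h·r cos θ/√(L² − h²) (θ in radians; h = 23.947922) = -37.674775

x = 172.3744, dx/dθ = -37.6748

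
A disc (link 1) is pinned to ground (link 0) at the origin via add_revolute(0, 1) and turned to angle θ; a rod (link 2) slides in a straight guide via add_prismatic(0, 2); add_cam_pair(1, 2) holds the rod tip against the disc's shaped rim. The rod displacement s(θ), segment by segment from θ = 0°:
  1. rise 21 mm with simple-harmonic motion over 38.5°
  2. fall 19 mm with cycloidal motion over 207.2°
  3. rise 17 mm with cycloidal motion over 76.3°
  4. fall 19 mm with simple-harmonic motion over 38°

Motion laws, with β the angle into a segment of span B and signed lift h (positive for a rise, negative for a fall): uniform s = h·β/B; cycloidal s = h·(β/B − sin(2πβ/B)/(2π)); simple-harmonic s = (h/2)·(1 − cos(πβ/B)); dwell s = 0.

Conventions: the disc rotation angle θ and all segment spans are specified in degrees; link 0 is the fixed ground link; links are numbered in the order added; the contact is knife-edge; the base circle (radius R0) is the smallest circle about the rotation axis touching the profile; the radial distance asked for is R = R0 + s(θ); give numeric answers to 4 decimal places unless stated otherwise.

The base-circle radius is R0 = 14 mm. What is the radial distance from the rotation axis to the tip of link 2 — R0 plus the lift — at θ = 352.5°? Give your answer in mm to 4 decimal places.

segment 1 (0° to 38.5°, simple-harmonic, h = 21) is passed completely: s = 0.0000 + (21) = 21.0000
segment 2 (38.5° to 245.7°, cycloidal, h = -19) is passed completely: s = 21.0000 + (-19) = 2.0000
segment 3 (245.7° to 322°, cycloidal, h = 17) is passed completely: s = 2.0000 + (17) = 19.0000
θ = 352.5° falls in segment 4 (322° to 360°, simple-harmonic, h = -19): β = 352.5 − 322 = 30.5°, B = 38°; Δs = -19/2·(1 − cos(π·0.8026)) = -17.2316; s = 19.0000 − 17.2316 = 1.7684
R = R0 + s = 14 + 1.7684 = 15.7684

15.7684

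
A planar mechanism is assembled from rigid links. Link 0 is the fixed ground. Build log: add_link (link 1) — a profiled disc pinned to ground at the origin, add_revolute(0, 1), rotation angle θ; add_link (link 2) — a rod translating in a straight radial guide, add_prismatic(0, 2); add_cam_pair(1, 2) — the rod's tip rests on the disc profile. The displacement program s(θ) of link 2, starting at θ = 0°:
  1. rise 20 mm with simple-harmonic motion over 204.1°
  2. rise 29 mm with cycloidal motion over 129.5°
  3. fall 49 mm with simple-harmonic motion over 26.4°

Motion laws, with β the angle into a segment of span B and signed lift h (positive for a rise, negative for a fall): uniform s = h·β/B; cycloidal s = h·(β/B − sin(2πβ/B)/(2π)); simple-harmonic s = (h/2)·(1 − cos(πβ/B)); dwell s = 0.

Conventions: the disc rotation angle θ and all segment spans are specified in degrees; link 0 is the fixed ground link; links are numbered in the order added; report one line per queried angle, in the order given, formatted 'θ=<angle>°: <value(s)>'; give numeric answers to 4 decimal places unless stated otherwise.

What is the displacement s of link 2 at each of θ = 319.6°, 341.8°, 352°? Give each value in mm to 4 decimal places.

seg 1 [0°–204.1°] simple-harmonic, h=20: full span → s += 20 → s = 20.0000
seg 2 [204.1°–333.6°] cycloidal, h=29: θ=319.6° here. β=115.5, B=129.5. 29·(0.8919 − sin(2π·0.8919)/(2π)) = 28.7644 → s = 48.7644
seg 2 [204.1°–333.6°] cycloidal, h=29: full span → s += 29 → s = 49.0000
seg 3 [333.6°–360°] simple-harmonic, h=-49: θ=341.8° here. β=8.2, B=26.4. -49/2·(1 − cos(π·0.3106)) = -10.7676 → s = 38.2324
seg 3 [333.6°–360°] simple-harmonic, h=-49: θ=352° here. β=18.4, B=26.4. -49/2·(1 − cos(π·0.6970)) = -38.7114 → s = 10.2886

θ=319.6°: 48.7644
θ=341.8°: 38.2324
θ=352°: 10.2886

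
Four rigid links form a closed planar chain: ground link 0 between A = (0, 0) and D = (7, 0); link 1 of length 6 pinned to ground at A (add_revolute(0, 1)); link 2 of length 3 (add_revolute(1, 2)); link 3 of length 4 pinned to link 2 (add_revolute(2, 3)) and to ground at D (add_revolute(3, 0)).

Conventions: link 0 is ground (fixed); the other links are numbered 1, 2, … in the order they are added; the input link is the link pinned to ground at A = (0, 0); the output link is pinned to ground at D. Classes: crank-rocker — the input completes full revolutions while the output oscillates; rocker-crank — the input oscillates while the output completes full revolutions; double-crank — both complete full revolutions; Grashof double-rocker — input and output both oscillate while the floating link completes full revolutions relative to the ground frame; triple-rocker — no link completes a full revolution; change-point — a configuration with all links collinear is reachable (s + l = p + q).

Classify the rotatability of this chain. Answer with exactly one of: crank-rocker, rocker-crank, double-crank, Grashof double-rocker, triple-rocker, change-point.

lengths: ground=7, input=6, coupler=3, output=4
sorted: s=3 (shortest), l=7 (longest), p+q=10
s + l = 10 vs p + q = 10
s + l = p + q → change-point (collinear configuration reachable)

change-point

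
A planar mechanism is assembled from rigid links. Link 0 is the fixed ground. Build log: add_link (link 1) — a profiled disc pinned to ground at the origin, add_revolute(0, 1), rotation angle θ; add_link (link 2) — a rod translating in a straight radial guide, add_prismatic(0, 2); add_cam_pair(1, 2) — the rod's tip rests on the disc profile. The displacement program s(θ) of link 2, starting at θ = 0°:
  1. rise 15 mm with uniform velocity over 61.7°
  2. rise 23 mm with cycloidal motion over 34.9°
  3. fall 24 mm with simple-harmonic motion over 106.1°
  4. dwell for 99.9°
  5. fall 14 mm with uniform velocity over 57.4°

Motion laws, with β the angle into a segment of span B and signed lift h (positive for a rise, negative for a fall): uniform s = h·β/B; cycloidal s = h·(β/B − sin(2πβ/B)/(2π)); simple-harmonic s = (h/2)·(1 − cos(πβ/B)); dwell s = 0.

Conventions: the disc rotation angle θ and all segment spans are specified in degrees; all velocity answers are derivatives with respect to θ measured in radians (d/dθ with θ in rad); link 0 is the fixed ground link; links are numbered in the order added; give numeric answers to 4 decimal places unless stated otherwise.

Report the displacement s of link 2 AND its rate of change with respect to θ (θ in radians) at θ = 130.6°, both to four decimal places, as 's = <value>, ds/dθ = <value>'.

seg 1 [0°–61.7°] uniform, h=15: full span → s += 15 → s = 15.0000
seg 2 [61.7°–96.6°] cycloidal, h=23: full span → s += 23 → s = 38.0000
seg 3 [96.6°–202.7°] simple-harmonic, h=-24: θ=130.6° here. β=34, B=106.1. -24/2·(1 − cos(π·0.3205)) = -5.5845 → s = 32.4155
velocity in seg [96.6°–202.7°] (simple-harmonic), θ in radians: β = 34° = 0.5934 rad, B = 106.1° = 1.8518 rad; ds/dθ = (πh/(2B)) sin(πβ/B) = (π·(-24)/(2·1.8518)) sin(π·0.3205) = -17.204443 mm/rad

s = 32.4155, ds/dθ = -17.2044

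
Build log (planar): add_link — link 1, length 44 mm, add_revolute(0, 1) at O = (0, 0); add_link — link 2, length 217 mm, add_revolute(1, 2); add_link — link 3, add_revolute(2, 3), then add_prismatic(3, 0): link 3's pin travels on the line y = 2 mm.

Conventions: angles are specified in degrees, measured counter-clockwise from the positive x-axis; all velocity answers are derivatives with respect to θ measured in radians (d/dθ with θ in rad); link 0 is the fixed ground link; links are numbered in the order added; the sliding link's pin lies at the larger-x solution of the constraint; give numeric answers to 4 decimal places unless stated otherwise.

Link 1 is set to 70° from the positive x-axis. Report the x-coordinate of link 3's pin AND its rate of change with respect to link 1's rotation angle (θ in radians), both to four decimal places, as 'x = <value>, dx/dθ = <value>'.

geometry: r = 44 mm, L = 217 mm, e = 2 mm
crank pin P = (r cos θ, r sin θ) = (15.048886, 41.346475)
h = r sin θ − e = 41.346475 − 2 = 39.346475
x = r cos θ + √(L² − h²) = 15.048886 + 213.403034 = 228.451920
dx/dθ = −r sin θ − h·r cos θ/√(L² − h²) (θ in radians; h = 39.346475) = -44.121134

x = 228.4519, dx/dθ = -44.1211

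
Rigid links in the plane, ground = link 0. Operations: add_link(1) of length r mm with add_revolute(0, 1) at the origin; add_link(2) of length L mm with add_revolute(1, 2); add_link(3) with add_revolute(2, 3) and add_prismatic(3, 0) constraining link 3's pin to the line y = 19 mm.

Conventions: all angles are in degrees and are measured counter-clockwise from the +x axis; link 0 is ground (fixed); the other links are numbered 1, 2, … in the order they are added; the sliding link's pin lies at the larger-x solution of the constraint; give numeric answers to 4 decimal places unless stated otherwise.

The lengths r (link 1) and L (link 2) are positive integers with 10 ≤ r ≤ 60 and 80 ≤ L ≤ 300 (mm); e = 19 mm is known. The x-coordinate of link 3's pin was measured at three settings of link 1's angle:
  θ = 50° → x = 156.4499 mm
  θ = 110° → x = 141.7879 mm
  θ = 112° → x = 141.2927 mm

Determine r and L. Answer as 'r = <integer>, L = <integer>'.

constraint per measurement: (x − r cos θ)² + (r sin θ − e)² = L²
subtracting the θ₁ and θ₂ equations cancels the r² and L² terms:
r = (x₁² − x₂²) / (2[(x₁cos θ₁ + e sin θ₁) − (x₂cos θ₂ + e sin θ₂)]) = 15.0000 → r = 15
L² = (x₁ − r cos θ₁)² + (r sin θ₁ − e)² = 21609.0042 → L = 147.0000 → L = 147
check at θ₃=112°: x = 141.2927 (printed 141.2927) ✓

r = 15, L = 147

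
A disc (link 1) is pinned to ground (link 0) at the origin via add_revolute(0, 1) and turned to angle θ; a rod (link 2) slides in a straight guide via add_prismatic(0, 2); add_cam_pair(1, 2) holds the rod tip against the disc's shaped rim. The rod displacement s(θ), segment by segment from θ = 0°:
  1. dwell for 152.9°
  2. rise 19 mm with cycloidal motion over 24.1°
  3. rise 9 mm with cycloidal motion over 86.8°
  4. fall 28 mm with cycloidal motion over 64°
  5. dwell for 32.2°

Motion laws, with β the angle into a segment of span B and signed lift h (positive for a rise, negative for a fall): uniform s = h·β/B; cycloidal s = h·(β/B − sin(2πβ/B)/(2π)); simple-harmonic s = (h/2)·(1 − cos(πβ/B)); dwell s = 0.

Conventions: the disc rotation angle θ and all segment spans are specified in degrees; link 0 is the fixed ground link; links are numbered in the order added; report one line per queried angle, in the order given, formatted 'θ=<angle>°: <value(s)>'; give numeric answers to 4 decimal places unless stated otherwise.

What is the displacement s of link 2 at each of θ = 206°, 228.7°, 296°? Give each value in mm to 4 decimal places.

segment 1 (0° to 152.9°, dwell): s unchanged at 0.0000
segment 2 (152.9° to 177°, cycloidal, h = 19) is passed completely: s = 0.0000 + (19) = 19.0000
θ = 206° falls in segment 3 (177° to 263.8°, cycloidal, h = 9): β = 206 − 177 = 29°, B = 86.8°; Δs = 9·(0.3341 − sin(2π·0.3341)/(2π)) = 1.7699; s = 19.0000 + 1.7699 = 20.7699
θ = 228.7° falls in segment 3 (177° to 263.8°, cycloidal, h = 9): β = 228.7 − 177 = 51.7°, B = 86.8°; Δs = 9·(0.5956 − sin(2π·0.5956)/(2π)) = 6.1703; s = 19.0000 + 6.1703 = 25.1703
segment 3 (177° to 263.8°, cycloidal, h = 9) is passed completely: s = 19.0000 + (9) = 28.0000
θ = 296° falls in segment 4 (263.8° to 327.8°, cycloidal, h = -28): β = 296 − 263.8 = 32.2°, B = 64°; Δs = -28·(0.5031 − sin(2π·0.5031)/(2π)) = -14.1750; s = 28.0000 − 14.1750 = 13.8250

θ=206°: 20.7699
θ=228.7°: 25.1703
θ=296°: 13.8250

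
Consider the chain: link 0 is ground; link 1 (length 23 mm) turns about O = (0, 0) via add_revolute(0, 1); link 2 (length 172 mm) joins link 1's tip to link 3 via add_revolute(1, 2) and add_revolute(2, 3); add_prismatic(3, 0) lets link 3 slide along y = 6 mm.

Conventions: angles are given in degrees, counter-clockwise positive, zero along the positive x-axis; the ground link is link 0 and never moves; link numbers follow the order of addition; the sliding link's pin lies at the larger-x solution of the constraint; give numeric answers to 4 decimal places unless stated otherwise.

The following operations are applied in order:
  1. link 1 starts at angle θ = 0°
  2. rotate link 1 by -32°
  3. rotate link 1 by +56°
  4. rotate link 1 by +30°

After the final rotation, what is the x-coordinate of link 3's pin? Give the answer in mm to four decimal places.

geometry: r = 23 mm, L = 172 mm, e = 6 mm; θ starts at 0°
rotate link 1 by -32°: θ ← 0° -32° = -32°
rotate link 1 by +56°: θ ← -32° +56° = 24°
rotate link 1 by +30°: θ ← 24° +30° = 54°
crank pin P = (r cos θ, r sin θ) = (13.519061, 18.607391)
h = r sin θ − e = 18.607391 − 6 = 12.607391
x = r cos θ + √(L² − h²) = 13.519061 + 171.537324 = 185.056385

185.0564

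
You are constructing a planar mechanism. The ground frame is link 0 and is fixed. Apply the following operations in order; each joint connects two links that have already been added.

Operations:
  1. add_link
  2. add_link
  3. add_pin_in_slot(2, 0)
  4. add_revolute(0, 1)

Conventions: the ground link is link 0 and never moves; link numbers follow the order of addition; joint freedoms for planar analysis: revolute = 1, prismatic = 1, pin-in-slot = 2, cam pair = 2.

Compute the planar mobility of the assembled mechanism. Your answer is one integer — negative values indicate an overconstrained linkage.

L=1 J1=0 J2=0
add link → L=2 J1=0 J2=0
add link → L=3 J1=0 J2=0
PS@2,0 dof=2 J2 → L=3 J1=0 J2=1
R@0,1 dof=1 J1 → L=3 J1=1 J2=1
M=3(L−1)−2J1−J2=3·2−2·1−1=3

M = 3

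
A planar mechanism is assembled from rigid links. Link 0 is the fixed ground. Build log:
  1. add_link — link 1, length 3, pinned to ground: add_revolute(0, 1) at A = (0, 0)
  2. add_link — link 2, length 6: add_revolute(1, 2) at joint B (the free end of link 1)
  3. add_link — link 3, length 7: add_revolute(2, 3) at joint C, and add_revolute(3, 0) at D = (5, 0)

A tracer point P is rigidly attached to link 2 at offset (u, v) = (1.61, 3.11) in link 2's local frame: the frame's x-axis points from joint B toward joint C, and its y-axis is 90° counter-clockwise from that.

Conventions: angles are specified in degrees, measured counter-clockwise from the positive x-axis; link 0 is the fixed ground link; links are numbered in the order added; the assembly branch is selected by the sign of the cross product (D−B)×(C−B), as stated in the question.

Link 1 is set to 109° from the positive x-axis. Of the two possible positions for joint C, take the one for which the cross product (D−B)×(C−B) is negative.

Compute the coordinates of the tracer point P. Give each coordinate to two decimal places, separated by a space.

A=(0,0), D=(5.00,0)
B = A + 3.00·(cos109°, sin109°) = (-0.9767, 2.8366)
|BD| = 6.6157
circle(B,6.00) ∩ circle(D,7.00): a=2.3253, h=5.5311
  candidates: C₊=(3.4956,6.8364) cross=36.592; C₋=(-1.2475,-3.1573) cross=-36.592
  branch - wants cross < 0 → take C=(-1.2475,-3.1573) (cross=-36.592)
ex = (C−B)/|BC| = (-0.0451,-0.9990); ey = (0.9990,-0.0451)
P = B + 1.61·ex + 3.11·ey = (2.0575,1.0878)

2.06 1.09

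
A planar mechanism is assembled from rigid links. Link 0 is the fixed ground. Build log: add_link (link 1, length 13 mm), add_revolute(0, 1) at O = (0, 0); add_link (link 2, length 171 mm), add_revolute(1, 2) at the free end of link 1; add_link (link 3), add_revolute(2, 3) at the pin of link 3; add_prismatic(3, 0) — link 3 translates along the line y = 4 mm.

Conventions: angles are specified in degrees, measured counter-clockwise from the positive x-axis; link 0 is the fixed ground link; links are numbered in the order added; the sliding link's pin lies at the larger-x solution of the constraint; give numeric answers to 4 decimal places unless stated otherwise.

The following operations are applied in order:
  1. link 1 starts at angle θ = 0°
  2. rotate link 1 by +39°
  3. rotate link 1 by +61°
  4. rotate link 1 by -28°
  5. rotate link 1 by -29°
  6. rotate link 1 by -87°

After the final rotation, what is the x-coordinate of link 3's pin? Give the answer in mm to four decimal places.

geometry: r = 13 mm, L = 171 mm, e = 4 mm; θ starts at 0°
rotate link 1 by +39°: θ ← 0° +39° = 39°
rotate link 1 by +61°: θ ← 39° +61° = 100°
rotate link 1 by -28°: θ ← 100° -28° = 72°
rotate link 1 by -29°: θ ← 72° -29° = 43°
rotate link 1 by -87°: θ ← 43° -87° = -44°
crank pin P = (r cos θ, r sin θ) = (9.351417, -9.030559)
h = r sin θ − e = -9.030559 − 4 = -13.030559
x = r cos θ + √(L² − h²) = 9.351417 + 170.502799 = 179.854217

179.8542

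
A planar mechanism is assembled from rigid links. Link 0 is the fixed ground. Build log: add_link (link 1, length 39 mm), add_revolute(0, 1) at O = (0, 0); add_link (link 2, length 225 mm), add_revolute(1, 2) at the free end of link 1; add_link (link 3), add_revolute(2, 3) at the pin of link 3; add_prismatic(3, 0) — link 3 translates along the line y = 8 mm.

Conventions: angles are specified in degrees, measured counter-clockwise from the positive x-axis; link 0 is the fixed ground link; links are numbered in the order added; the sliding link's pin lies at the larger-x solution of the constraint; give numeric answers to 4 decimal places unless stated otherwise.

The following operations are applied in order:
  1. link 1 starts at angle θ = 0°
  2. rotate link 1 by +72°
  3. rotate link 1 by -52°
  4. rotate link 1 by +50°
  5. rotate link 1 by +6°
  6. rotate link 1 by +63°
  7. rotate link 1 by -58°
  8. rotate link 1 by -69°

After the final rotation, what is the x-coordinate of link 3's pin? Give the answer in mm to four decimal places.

geometry: r = 39 mm, L = 225 mm, e = 8 mm; θ starts at 0°
rotate link 1 by +72°: θ ← 0° +72° = 72°
rotate link 1 by -52°: θ ← 72° -52° = 20°
rotate link 1 by +50°: θ ← 20° +50° = 70°
rotate link 1 by +6°: θ ← 70° +6° = 76°
rotate link 1 by +63°: θ ← 76° +63° = 139°
rotate link 1 by -58°: θ ← 139° -58° = 81°
rotate link 1 by -69°: θ ← 81° -69° = 12°
crank pin P = (r cos θ, r sin θ) = (38.147756, 8.108556)
h = r sin θ − e = 8.108556 − 8 = 0.108556
x = r cos θ + √(L² − h²) = 38.147756 + 224.999974 = 263.147730

263.1477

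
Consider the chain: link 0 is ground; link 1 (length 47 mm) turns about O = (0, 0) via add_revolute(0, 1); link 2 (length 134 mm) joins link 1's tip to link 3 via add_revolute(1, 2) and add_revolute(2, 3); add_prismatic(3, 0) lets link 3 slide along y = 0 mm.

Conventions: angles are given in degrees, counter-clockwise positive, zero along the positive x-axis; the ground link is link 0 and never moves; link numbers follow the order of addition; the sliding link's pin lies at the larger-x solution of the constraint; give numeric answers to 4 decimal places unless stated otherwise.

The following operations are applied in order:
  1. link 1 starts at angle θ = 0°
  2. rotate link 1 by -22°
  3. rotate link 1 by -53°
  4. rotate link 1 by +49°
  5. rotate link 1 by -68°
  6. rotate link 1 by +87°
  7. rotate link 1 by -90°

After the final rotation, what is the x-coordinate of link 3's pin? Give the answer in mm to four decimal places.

geometry: r = 47 mm, L = 134 mm, e = 0 mm; θ starts at 0°
rotate link 1 by -22°: θ ← 0° -22° = -22°
rotate link 1 by -53°: θ ← -22° -53° = -75°
rotate link 1 by +49°: θ ← -75° +49° = -26°
rotate link 1 by -68°: θ ← -26° -68° = -94°
rotate link 1 by +87°: θ ← -94° +87° = -7°
rotate link 1 by -90°: θ ← -7° -90° = -97°
crank pin P = (r cos θ, r sin θ) = (-5.727859, -46.649669)
h = r sin θ − e = -46.649669 − 0 = -46.649669
x = r cos θ + √(L² − h²) = -5.727859 + 125.617707 = 119.889848

119.8898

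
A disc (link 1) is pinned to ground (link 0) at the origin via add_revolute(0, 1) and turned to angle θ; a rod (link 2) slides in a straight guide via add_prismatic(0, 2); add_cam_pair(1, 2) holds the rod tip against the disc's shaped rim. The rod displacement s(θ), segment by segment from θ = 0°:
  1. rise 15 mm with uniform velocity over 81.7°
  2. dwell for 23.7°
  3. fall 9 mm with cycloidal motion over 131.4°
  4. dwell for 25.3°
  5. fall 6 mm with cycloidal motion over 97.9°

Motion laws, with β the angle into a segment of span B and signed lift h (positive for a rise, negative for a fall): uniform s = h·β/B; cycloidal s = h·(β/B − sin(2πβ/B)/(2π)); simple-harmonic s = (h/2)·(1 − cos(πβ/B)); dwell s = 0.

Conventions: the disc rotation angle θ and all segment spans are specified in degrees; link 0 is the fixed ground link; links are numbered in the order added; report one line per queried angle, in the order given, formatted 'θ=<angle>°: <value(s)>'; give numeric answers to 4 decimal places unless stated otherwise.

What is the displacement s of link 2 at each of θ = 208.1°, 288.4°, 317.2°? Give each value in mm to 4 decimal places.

segment 1 (0° to 81.7°, uniform, h = 15) is passed completely: s = 0.0000 + (15) = 15.0000
segment 2 (81.7° to 105.4°, dwell): s unchanged at 15.0000
θ = 208.1° falls in segment 3 (105.4° to 236.8°, cycloidal, h = -9): β = 208.1 − 105.4 = 102.7°, B = 131.4°; Δs = -9·(0.7816 − sin(2π·0.7816)/(2π)) = -8.4385; s = 15.0000 − 8.4385 = 6.5615
segment 3 (105.4° to 236.8°, cycloidal, h = -9) is passed completely: s = 15.0000 + (-9) = 6.0000
segment 4 (236.8° to 262.1°, dwell): s unchanged at 6.0000
θ = 288.4° falls in segment 5 (262.1° to 360°, cycloidal, h = -6): β = 288.4 − 262.1 = 26.3°, B = 97.9°; Δs = -6·(0.2686 − sin(2π·0.2686)/(2π)) = -0.6635; s = 6.0000 − 0.6635 = 5.3365
θ = 317.2° falls in segment 5 (262.1° to 360°, cycloidal, h = -6): β = 317.2 − 262.1 = 55.1°, B = 97.9°; Δs = -6·(0.5628 − sin(2π·0.5628)/(2π)) = -3.7441; s = 6.0000 − 3.7441 = 2.2559

θ=208.1°: 6.5615
θ=288.4°: 5.3365
θ=317.2°: 2.2559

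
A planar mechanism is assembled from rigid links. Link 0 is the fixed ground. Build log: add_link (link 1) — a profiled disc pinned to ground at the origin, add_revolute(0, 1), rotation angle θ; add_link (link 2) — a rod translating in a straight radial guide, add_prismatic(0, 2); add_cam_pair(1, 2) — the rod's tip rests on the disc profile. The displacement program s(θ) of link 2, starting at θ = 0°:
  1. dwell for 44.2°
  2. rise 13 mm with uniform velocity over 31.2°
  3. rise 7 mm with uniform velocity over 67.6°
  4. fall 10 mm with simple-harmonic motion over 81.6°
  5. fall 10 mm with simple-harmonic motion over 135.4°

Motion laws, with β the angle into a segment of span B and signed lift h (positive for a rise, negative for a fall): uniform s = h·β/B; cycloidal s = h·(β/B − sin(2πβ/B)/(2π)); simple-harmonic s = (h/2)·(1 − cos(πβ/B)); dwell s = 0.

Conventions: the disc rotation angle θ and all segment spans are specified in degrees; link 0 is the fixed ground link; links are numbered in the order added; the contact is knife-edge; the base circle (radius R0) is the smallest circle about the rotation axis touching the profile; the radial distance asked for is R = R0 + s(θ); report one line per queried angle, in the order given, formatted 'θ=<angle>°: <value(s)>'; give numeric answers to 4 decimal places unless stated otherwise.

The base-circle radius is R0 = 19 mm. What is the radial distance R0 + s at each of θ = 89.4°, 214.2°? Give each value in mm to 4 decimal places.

seg 1 [0°–44.2°] dwell: s stays 0.0000
seg 2 [44.2°–75.4°] uniform, h=13: full span → s += 13 → s = 13.0000
seg 3 [75.4°–143°] uniform, h=7: θ=89.4° here. β=14, B=67.6. 7·14/67.6 = 1.4497 → s = 14.4497
seg 3 [75.4°–143°] uniform, h=7: full span → s += 7 → s = 20.0000
seg 4 [143°–224.6°] simple-harmonic, h=-10: θ=214.2° here. β=71.2, B=81.6. -10/2·(1 − cos(π·0.8725)) = -9.6045 → s = 10.3955
θ=89.4°: R = R0 + s = 19 + 14.4497 = 33.4497
θ=214.2°: R = R0 + s = 19 + 10.3955 = 29.3955

θ=89.4°: 33.4497
θ=214.2°: 29.3955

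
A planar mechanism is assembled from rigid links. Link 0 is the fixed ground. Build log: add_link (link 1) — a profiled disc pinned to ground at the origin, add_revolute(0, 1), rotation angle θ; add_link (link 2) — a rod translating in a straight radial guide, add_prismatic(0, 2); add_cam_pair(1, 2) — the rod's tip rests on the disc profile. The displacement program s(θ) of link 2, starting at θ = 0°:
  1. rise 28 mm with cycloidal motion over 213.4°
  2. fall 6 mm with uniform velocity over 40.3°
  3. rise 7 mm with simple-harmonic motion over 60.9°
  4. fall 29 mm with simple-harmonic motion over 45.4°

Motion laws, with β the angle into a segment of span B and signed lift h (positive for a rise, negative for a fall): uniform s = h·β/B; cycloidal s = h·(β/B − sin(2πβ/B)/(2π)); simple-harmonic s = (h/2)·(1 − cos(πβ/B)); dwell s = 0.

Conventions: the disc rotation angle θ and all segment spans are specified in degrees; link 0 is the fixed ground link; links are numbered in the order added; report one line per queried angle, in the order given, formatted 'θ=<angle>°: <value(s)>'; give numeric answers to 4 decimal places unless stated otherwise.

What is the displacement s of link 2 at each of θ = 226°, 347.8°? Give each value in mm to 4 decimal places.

seg 1 [0°–213.4°] cycloidal, h=28: full span → s += 28 → s = 28.0000
seg 2 [213.4°–253.7°] uniform, h=-6: θ=226° here. β=12.6, B=40.3. -6·12.6/40.3 = -1.8759 → s = 26.1241
seg 2 [213.4°–253.7°] uniform, h=-6: full span → s += -6 → s = 22.0000
seg 3 [253.7°–314.6°] simple-harmonic, h=7: full span → s += 7 → s = 29.0000
seg 4 [314.6°–360°] simple-harmonic, h=-29: θ=347.8° here. β=33.2, B=45.4. -29/2·(1 − cos(π·0.7313)) = -24.1326 → s = 4.8674

θ=226°: 26.1241
θ=347.8°: 4.8674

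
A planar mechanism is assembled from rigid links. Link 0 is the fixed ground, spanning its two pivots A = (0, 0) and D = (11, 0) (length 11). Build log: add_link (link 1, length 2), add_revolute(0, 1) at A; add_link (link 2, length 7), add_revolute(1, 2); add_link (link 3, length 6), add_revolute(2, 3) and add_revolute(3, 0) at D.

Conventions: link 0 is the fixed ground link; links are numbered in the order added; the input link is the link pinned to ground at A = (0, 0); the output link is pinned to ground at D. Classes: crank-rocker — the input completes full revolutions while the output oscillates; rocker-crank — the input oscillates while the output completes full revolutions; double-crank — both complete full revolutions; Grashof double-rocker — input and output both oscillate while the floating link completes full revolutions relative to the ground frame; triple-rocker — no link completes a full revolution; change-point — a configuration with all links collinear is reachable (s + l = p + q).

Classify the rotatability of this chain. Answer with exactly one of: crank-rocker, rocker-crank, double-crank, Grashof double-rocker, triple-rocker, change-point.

lengths: ground=11, input=2, coupler=7, output=6
sorted: s=2 (shortest), l=11 (longest), p+q=13
s + l = 13 vs p + q = 13
s + l = p + q → change-point (collinear configuration reachable)

change-point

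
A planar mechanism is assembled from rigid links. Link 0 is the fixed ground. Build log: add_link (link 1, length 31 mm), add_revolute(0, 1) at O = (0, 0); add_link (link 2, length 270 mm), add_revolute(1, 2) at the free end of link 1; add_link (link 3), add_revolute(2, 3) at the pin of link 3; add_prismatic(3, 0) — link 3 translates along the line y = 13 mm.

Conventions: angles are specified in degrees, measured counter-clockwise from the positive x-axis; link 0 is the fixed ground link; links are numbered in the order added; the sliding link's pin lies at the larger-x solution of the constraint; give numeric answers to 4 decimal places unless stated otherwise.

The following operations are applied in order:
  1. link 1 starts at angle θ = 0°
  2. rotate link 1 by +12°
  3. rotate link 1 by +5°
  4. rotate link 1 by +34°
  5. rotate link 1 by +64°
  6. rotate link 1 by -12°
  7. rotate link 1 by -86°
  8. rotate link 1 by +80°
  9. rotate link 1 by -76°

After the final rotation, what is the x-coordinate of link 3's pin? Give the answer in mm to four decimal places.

geometry: r = 31 mm, L = 270 mm, e = 13 mm; θ starts at 0°
rotate link 1 by +12°: θ ← 0° +12° = 12°
rotate link 1 by +5°: θ ← 12° +5° = 17°
rotate link 1 by +34°: θ ← 17° +34° = 51°
rotate link 1 by +64°: θ ← 51° +64° = 115°
rotate link 1 by -12°: θ ← 115° -12° = 103°
rotate link 1 by -86°: θ ← 103° -86° = 17°
rotate link 1 by +80°: θ ← 17° +80° = 97°
rotate link 1 by -76°: θ ← 97° -76° = 21°
crank pin P = (r cos θ, r sin θ) = (28.940993, 11.109406)
h = r sin θ − e = 11.109406 − 13 = -1.890594
x = r cos θ + √(L² − h²) = 28.940993 + 269.993381 = 298.934374

298.9344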